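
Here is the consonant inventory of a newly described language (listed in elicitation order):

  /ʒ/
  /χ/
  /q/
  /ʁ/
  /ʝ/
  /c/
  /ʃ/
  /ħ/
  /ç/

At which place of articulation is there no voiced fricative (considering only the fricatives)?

pharyngeal

Voiceless: /ʃ/ (postalveolar), /ç/ (palatal), /χ/ (uvular), /ħ/ (pharyngeal).
Voiced: /ʒ/ (postalveolar), /ʝ/ (palatal), /ʁ/ (uvular).
Every place of articulation has a voiced member except pharyngeal, where /ʕ/ would be expected.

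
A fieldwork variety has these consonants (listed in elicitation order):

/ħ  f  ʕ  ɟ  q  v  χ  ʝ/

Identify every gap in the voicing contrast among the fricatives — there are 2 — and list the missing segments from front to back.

/ç/, /ʁ/

labiodental: voiceless /f/, voiced /v/.
palatal: voiceless —, voiced /ʝ/.
uvular: voiceless /χ/, voiced —.
pharyngeal: voiceless /ħ/, voiced /ʕ/.
Gaps, from front to back: palatal lacks voiceless (/ç/); uvular lacks voiced (/ʁ/).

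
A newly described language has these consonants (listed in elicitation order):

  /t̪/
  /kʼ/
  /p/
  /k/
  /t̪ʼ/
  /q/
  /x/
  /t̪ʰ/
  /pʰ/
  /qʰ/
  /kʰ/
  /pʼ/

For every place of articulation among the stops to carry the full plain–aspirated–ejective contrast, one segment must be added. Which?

Plain: /p/ (bilabial), /t̪/ (dental), /k/ (velar), /q/ (uvular).
Aspirated: /pʰ/ (bilabial), /t̪ʰ/ (dental), /kʰ/ (velar), /qʰ/ (uvular).
Ejective: /pʼ/ (bilabial), /t̪ʼ/ (dental), /kʼ/ (velar).
The uvular row has no ejective member, so the gap is the ejective uvular stop /qʼ/.

/qʼ/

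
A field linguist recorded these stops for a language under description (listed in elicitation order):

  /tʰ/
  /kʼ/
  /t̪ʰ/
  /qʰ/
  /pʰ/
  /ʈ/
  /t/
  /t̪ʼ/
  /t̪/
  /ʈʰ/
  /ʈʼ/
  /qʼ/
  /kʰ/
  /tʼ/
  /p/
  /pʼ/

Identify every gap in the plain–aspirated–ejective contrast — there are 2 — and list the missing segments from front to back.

/k/, /q/

place of articulation  plain     aspirated  ejective
bilabial          p         pʰ        pʼ      
dental            t̪        t̪ʰ       t̪ʼ     
alveolar          t         tʰ        tʼ      
retroflex         ʈ         ʈʰ        ʈʼ      
velar             —         kʰ        kʼ      
uvular            —         qʰ        qʼ      
Gaps, from front to back: velar lacks plain (/k/); uvular lacks plain (/q/).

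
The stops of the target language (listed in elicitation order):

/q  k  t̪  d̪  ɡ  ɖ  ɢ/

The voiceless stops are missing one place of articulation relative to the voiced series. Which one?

dental: voiceless /t̪/, voiced /d̪/.
retroflex: voiceless —, voiced /ɖ/.
velar: voiceless /k/, voiced /ɡ/.
uvular: voiceless /q/, voiced /ɢ/.
Every place of articulation has a voiceless member except retroflex, where /ʈ/ would be expected.

retroflex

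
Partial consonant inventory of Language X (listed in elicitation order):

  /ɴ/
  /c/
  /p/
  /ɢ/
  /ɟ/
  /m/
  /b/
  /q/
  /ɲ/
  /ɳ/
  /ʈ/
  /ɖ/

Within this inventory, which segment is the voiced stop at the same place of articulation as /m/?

/b/

/m/ is a bilabial nasal.
The voiced stop at the same place is a voiced bilabial stop — in this inventory, /b/.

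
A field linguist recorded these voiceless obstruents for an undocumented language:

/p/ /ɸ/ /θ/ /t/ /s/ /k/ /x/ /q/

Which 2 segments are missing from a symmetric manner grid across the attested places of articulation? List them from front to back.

/t̪/, /χ/

bilabial: stop /p/, fricative /ɸ/.
dental: stop —, fricative /θ/.
alveolar: stop /t/, fricative /s/.
velar: stop /k/, fricative /x/.
uvular: stop /q/, fricative —.
Gaps, from front to back: dental lacks stop (/t̪/); uvular lacks fricative (/χ/).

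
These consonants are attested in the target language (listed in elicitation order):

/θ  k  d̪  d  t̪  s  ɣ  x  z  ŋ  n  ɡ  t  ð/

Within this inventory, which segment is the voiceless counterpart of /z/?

/s/

/z/ is a voiced alveolar fricative.
The voiceless counterpart is a voiceless alveolar fricative — in this inventory, /s/.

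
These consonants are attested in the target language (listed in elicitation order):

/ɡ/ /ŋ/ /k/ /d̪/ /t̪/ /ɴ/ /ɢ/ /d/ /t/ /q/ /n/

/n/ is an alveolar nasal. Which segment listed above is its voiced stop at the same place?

The voiced stop at the same place is a voiced alveolar stop — in this inventory, /d/.

/d/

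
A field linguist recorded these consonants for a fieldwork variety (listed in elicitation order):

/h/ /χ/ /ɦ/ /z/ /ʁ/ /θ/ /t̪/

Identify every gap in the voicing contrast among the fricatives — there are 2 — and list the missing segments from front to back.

dental: voiceless /θ/, voiced —.
alveolar: voiceless —, voiced /z/.
uvular: voiceless /χ/, voiced /ʁ/.
glottal: voiceless /h/, voiced /ɦ/.
Gaps, from front to back: dental lacks voiced (/ð/); alveolar lacks voiceless (/s/).

/ð/, /s/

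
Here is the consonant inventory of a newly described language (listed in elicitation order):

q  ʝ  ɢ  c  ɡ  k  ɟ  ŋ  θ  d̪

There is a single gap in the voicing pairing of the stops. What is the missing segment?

place of articulation  voiceless  voiced  
dental            —         d̪      
palatal           c         ɟ       
velar             k         ɡ       
uvular            q         ɢ       
The dental row has no voiceless member, so the gap is the voiceless dental stop /t̪/.

/t̪/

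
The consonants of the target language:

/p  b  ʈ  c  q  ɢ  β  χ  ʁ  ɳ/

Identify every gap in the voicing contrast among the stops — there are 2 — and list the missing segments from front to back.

/ɖ/, /ɟ/

place of articulation  voiceless  voiced  
bilabial          p         b       
retroflex         ʈ         —       
palatal           c         —       
uvular            q         ɢ       
Gaps, from front to back: retroflex lacks voiced (/ɖ/); palatal lacks voiced (/ɟ/).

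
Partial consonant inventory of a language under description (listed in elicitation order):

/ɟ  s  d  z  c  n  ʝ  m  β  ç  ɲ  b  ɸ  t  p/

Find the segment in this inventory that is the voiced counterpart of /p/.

/p/ is a voiceless bilabial stop.
The voiced counterpart is a voiced bilabial stop — in this inventory, /b/.

/b/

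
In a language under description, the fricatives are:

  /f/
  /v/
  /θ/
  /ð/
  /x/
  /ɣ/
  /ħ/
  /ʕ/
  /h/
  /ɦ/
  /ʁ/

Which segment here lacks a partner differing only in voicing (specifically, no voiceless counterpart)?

Labiodental: /f/ ~ /v/
Dental: /θ/ ~ /ð/
Velar: /x/ ~ /ɣ/
Pharyngeal: /ħ/ ~ /ʕ/
Glottal: /h/ ~ /ɦ/
Uvular: only /ʁ/ (voiced); no voiceless partner.
So /ʁ/ is the unpaired segment.

/ʁ/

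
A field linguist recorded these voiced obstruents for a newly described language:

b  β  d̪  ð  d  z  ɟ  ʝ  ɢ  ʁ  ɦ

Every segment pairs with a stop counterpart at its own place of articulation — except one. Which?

/ɦ/

Bilabial: /b/ ~ /β/
Dental: /d̪/ ~ /ð/
Alveolar: /d/ ~ /z/
Palatal: /ɟ/ ~ /ʝ/
Uvular: /ɢ/ ~ /ʁ/
Glottal: only /ɦ/ (fricative); no stop partner.
So /ɦ/ is the unpaired segment.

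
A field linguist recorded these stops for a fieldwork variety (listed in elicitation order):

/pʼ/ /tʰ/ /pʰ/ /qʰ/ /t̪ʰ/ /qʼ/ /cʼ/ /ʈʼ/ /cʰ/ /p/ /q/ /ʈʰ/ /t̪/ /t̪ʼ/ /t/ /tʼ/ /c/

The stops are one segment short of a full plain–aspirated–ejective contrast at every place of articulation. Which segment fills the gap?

place of articulation  plain     aspirated  ejective
bilabial          p         pʰ        pʼ      
dental            t̪        t̪ʰ       t̪ʼ     
alveolar          t         tʰ        tʼ      
retroflex         —         ʈʰ        ʈʼ      
palatal           c         cʰ        cʼ      
uvular            q         qʰ        qʼ      
The retroflex row has no plain member, so the gap is the plain retroflex stop /ʈ/.

/ʈ/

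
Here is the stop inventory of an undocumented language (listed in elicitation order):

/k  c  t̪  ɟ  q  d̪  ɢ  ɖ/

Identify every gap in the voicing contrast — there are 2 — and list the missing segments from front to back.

/ʈ/, /ɡ/

dental: voiceless /t̪/, voiced /d̪/.
retroflex: voiceless —, voiced /ɖ/.
palatal: voiceless /c/, voiced /ɟ/.
velar: voiceless /k/, voiced —.
uvular: voiceless /q/, voiced /ɢ/.
Gaps, from front to back: retroflex lacks voiceless (/ʈ/); velar lacks voiced (/ɡ/).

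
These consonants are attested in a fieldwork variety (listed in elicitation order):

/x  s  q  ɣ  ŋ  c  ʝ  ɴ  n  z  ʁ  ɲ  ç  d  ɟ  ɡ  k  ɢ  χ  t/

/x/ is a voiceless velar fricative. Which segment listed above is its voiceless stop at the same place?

The voiceless stop at the same place is a voiceless velar stop — in this inventory, /k/.

/k/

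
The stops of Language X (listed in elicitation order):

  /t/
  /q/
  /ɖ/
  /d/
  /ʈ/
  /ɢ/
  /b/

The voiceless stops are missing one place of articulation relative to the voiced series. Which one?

Voiceless: /t/ (alveolar), /ʈ/ (retroflex), /q/ (uvular).
Voiced: /b/ (bilabial), /d/ (alveolar), /ɖ/ (retroflex), /ɢ/ (uvular).
Every place of articulation has a voiceless member except bilabial, where /p/ would be expected.

bilabial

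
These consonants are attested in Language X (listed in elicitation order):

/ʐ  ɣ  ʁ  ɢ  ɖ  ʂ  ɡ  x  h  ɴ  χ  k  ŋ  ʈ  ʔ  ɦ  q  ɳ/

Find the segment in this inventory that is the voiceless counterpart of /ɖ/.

/ɖ/ is a voiced retroflex stop.
The voiceless counterpart is a voiceless retroflex stop — in this inventory, /ʈ/.

/ʈ/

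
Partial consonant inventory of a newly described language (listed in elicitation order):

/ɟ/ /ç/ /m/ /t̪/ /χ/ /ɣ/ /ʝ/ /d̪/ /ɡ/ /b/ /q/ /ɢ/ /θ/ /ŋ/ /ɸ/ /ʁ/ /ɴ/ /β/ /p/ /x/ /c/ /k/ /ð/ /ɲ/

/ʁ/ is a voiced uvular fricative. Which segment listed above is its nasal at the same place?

The nasal at the same place is an uvular nasal — in this inventory, /ɴ/.

/ɴ/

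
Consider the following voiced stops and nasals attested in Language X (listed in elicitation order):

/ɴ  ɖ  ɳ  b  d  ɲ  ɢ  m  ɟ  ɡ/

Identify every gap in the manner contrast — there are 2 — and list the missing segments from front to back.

place of articulation  oral stop  nasal   
bilabial          b         m       
alveolar          d         —       
retroflex         ɖ         ɳ       
palatal           ɟ         ɲ       
velar             ɡ         —       
uvular            ɢ         ɴ       
Gaps, from front to back: alveolar lacks nasal (/n/); velar lacks nasal (/ŋ/).

/n/, /ŋ/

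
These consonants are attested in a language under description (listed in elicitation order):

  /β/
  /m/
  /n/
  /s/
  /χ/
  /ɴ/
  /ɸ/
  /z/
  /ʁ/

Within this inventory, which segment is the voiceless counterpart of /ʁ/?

/χ/

/ʁ/ is a voiced uvular fricative.
The voiceless counterpart is a voiceless uvular fricative — in this inventory, /χ/.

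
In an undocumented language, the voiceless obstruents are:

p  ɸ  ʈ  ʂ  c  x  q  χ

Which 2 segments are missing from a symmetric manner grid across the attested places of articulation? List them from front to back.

/ç/, /k/

place of articulation  stop      fricative
bilabial          p         ɸ       
retroflex         ʈ         ʂ       
palatal           c         —       
velar             —         x       
uvular            q         χ       
Gaps, from front to back: palatal lacks fricative (/ç/); velar lacks stop (/k/).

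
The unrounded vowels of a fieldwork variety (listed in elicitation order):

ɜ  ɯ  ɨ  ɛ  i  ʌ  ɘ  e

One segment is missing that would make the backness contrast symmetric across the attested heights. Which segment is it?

/ɤ/

height            front     central   back    
high              i         ɨ         ɯ       
high-mid          e         ɘ         —       
low-mid           ɛ         ɜ         ʌ       
The high-mid row has no back member, so the gap is the high-mid back unrounded vowel /ɤ/.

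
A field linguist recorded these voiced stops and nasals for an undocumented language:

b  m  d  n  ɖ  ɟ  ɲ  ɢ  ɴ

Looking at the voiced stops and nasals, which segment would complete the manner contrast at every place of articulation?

Oral stop: /b/ (bilabial), /d/ (alveolar), /ɖ/ (retroflex), /ɟ/ (palatal), /ɢ/ (uvular).
Nasal: /m/ (bilabial), /n/ (alveolar), /ɲ/ (palatal), /ɴ/ (uvular).
The retroflex row has no nasal member, so the gap is the retroflex nasal /ɳ/.

/ɳ/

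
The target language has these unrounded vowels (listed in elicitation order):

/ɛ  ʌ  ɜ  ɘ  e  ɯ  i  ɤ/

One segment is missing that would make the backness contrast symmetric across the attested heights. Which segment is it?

height            front     central   back    
high              i         —         ɯ       
high-mid          e         ɘ         ɤ       
low-mid           ɛ         ɜ         ʌ       
The high row has no central member, so the gap is the high central unrounded vowel /ɨ/.

/ɨ/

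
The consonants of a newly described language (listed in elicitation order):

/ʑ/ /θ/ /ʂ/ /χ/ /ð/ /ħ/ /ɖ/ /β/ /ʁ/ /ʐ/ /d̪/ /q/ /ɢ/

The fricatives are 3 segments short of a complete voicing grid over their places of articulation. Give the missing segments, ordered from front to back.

place of articulation  voiceless  voiced  
bilabial          —         β       
dental            θ         ð       
retroflex         ʂ         ʐ       
alveolo-palatal   —         ʑ       
uvular            χ         ʁ       
pharyngeal        ħ         —       
Gaps, from front to back: bilabial lacks voiceless (/ɸ/); alveolo-palatal lacks voiceless (/ɕ/); pharyngeal lacks voiced (/ʕ/).

/ɸ/, /ɕ/, /ʕ/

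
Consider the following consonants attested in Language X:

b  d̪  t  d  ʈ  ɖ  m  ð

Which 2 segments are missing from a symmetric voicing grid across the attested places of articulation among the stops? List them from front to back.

/p/, /t̪/

bilabial: voiceless —, voiced /b/.
dental: voiceless —, voiced /d̪/.
alveolar: voiceless /t/, voiced /d/.
retroflex: voiceless /ʈ/, voiced /ɖ/.
Gaps, from front to back: bilabial lacks voiceless (/p/); dental lacks voiceless (/t̪/).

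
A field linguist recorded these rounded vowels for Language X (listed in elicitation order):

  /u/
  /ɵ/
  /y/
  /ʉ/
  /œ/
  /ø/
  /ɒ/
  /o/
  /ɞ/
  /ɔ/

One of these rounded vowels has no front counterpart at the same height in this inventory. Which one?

High: /y/ ~ /ʉ/ ~ /u/
High-mid: /ø/ ~ /ɵ/ ~ /o/
Low-mid: /œ/ ~ /ɞ/ ~ /ɔ/
Low: only /ɒ/ (back); no front partner.
So /ɒ/ is the unpaired segment.

/ɒ/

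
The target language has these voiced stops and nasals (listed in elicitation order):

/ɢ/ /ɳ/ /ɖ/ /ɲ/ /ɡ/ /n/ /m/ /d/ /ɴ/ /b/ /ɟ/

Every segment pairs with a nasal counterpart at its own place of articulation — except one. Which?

Bilabial: /b/ ~ /m/
Alveolar: /d/ ~ /n/
Retroflex: /ɖ/ ~ /ɳ/
Palatal: /ɟ/ ~ /ɲ/
Uvular: /ɢ/ ~ /ɴ/
Velar: only /ɡ/ (oral stop); no nasal partner.
So /ɡ/ is the unpaired segment.

/ɡ/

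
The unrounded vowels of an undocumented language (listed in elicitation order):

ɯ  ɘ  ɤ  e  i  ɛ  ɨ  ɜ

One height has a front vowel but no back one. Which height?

low-mid

Front: /i/ (high), /e/ (high-mid), /ɛ/ (low-mid).
Central: /ɨ/ (high), /ɘ/ (high-mid), /ɜ/ (low-mid).
Back: /ɯ/ (high), /ɤ/ (high-mid).
Every height has a back member except low-mid, where /ʌ/ would be expected.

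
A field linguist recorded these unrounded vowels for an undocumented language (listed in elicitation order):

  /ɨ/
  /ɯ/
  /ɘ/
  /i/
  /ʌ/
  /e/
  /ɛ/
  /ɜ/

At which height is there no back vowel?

Front: /i/ (high), /e/ (high-mid), /ɛ/ (low-mid).
Central: /ɨ/ (high), /ɘ/ (high-mid), /ɜ/ (low-mid).
Back: /ɯ/ (high), /ʌ/ (low-mid).
Every height has a back member except high-mid, where /ɤ/ would be expected.

high-mid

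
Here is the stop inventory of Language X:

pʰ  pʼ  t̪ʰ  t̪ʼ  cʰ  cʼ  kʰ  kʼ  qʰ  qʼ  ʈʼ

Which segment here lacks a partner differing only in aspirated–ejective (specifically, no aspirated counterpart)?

/ʈʼ/

Bilabial: /pʰ/ ~ /pʼ/
Dental: /t̪ʰ/ ~ /t̪ʼ/
Palatal: /cʰ/ ~ /cʼ/
Velar: /kʰ/ ~ /kʼ/
Uvular: /qʰ/ ~ /qʼ/
Retroflex: only /ʈʼ/ (ejective); no aspirated partner.
So /ʈʼ/ is the unpaired segment.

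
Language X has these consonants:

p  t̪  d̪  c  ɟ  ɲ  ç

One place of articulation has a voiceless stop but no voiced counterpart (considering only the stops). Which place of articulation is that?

bilabial

Voiceless: /p/ (bilabial), /t̪/ (dental), /c/ (palatal).
Voiced: /d̪/ (dental), /ɟ/ (palatal).
Every place of articulation has a voiced member except bilabial, where /b/ would be expected.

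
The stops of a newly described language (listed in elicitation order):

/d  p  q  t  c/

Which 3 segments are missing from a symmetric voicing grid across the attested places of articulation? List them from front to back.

/b/, /ɟ/, /ɢ/

bilabial: voiceless /p/, voiced —.
alveolar: voiceless /t/, voiced /d/.
palatal: voiceless /c/, voiced —.
uvular: voiceless /q/, voiced —.
Gaps, from front to back: bilabial lacks voiced (/b/); palatal lacks voiced (/ɟ/); uvular lacks voiced (/ɢ/).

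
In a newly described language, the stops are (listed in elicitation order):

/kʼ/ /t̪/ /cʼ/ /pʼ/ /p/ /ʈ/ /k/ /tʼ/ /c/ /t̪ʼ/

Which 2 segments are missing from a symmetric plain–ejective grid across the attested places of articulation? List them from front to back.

bilabial: plain /p/, ejective /pʼ/.
dental: plain /t̪/, ejective /t̪ʼ/.
alveolar: plain —, ejective /tʼ/.
retroflex: plain /ʈ/, ejective —.
palatal: plain /c/, ejective /cʼ/.
velar: plain /k/, ejective /kʼ/.
Gaps, from front to back: alveolar lacks plain (/t/); retroflex lacks ejective (/ʈʼ/).

/t/, /ʈʼ/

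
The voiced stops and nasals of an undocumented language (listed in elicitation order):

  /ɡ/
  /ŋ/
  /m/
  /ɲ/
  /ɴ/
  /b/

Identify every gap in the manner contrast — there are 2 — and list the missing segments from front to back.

/ɟ/, /ɢ/

place of articulation  oral stop  nasal   
bilabial          b         m       
palatal           —         ɲ       
velar             ɡ         ŋ       
uvular            —         ɴ       
Gaps, from front to back: palatal lacks oral stop (/ɟ/); uvular lacks oral stop (/ɢ/).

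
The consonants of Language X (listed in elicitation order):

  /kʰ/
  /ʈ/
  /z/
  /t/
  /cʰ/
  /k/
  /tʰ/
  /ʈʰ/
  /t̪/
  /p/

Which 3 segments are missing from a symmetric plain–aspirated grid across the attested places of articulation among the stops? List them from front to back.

/pʰ/, /t̪ʰ/, /c/

place of articulation  plain     aspirated
bilabial          p         —       
dental            t̪        —       
alveolar          t         tʰ      
retroflex         ʈ         ʈʰ      
palatal           —         cʰ      
velar             k         kʰ      
Gaps, from front to back: bilabial lacks aspirated (/pʰ/); dental lacks aspirated (/t̪ʰ/); palatal lacks plain (/c/).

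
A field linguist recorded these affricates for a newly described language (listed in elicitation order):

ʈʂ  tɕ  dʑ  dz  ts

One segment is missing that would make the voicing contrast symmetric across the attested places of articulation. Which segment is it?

place of articulation  voiceless  voiced  
alveolar          ts        dz      
retroflex         ʈʂ        —       
alveolo-palatal   tɕ        dʑ      
The retroflex row has no voiced member, so the gap is the voiced retroflex affricate /ɖʐ/.

/ɖʐ/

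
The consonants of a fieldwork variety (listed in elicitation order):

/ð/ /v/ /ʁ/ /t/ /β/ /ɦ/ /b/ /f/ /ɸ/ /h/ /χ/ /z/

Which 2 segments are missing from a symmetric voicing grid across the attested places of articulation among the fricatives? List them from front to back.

Voiceless: /ɸ/ (bilabial), /f/ (labiodental), /χ/ (uvular), /h/ (glottal).
Voiced: /β/ (bilabial), /v/ (labiodental), /ð/ (dental), /z/ (alveolar), /ʁ/ (uvular), /ɦ/ (glottal).
Gaps, from front to back: dental lacks voiceless (/θ/); alveolar lacks voiceless (/s/).

/θ/, /s/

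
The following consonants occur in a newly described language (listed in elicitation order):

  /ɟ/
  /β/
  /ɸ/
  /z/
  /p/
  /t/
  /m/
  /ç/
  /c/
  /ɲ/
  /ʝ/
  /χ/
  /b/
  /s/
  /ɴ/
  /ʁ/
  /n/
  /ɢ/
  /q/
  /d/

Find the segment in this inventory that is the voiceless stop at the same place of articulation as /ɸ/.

/p/

/ɸ/ is a voiceless bilabial fricative.
The voiceless stop at the same place is a voiceless bilabial stop — in this inventory, /p/.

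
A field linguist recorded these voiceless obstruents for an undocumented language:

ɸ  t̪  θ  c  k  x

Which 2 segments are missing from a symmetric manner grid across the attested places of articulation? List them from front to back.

Stop: /t̪/ (dental), /c/ (palatal), /k/ (velar).
Fricative: /ɸ/ (bilabial), /θ/ (dental), /x/ (velar).
Gaps, from front to back: bilabial lacks stop (/p/); palatal lacks fricative (/ç/).

/p/, /ç/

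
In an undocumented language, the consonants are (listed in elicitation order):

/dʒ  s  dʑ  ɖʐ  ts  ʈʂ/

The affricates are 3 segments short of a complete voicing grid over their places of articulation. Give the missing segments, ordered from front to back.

/dz/, /tʃ/, /tɕ/

place of articulation  voiceless  voiced  
alveolar          ts        —       
postalveolar      —         dʒ      
retroflex         ʈʂ        ɖʐ      
alveolo-palatal   —         dʑ      
Gaps, from front to back: alveolar lacks voiced (/dz/); postalveolar lacks voiceless (/tʃ/); alveolo-palatal lacks voiceless (/tɕ/).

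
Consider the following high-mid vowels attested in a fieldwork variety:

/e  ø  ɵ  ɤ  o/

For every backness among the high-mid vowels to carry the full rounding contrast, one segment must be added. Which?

/ɘ/

backness          unrounded  rounded 
front             e         ø       
central           —         ɵ       
back              ɤ         o       
The central row has no unrounded member, so the gap is the central unrounded vowel /ɘ/.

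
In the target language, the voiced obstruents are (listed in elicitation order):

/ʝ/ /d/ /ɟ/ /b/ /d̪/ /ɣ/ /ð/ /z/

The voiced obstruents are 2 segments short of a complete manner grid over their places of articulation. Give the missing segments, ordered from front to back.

place of articulation  stop      fricative
bilabial          b         —       
dental            d̪        ð       
alveolar          d         z       
palatal           ɟ         ʝ       
velar             —         ɣ       
Gaps, from front to back: bilabial lacks fricative (/β/); velar lacks stop (/ɡ/).

/β/, /ɡ/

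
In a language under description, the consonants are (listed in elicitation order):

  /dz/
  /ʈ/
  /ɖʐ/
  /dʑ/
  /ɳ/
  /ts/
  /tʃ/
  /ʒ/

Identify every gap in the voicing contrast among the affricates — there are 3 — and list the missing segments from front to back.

alveolar: voiceless /ts/, voiced /dz/.
postalveolar: voiceless /tʃ/, voiced —.
retroflex: voiceless —, voiced /ɖʐ/.
alveolo-palatal: voiceless —, voiced /dʑ/.
Gaps, from front to back: postalveolar lacks voiced (/dʒ/); retroflex lacks voiceless (/ʈʂ/); alveolo-palatal lacks voiceless (/tɕ/).

/dʒ/, /ʈʂ/, /tɕ/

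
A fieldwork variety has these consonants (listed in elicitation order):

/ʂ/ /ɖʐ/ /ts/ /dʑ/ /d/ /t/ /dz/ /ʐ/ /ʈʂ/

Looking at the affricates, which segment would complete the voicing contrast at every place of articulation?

/tɕ/

place of articulation  voiceless  voiced  
alveolar          ts        dz      
retroflex         ʈʂ        ɖʐ      
alveolo-palatal   —         dʑ      
The alveolo-palatal row has no voiceless member, so the gap is the voiceless alveolo-palatal affricate /tɕ/.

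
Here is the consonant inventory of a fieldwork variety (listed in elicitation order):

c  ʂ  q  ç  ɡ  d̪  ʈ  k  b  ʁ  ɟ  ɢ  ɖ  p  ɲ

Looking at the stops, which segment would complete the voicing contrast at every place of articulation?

/t̪/

bilabial: voiceless /p/, voiced /b/.
dental: voiceless —, voiced /d̪/.
retroflex: voiceless /ʈ/, voiced /ɖ/.
palatal: voiceless /c/, voiced /ɟ/.
velar: voiceless /k/, voiced /ɡ/.
uvular: voiceless /q/, voiced /ɢ/.
The dental row has no voiceless member, so the gap is the voiceless dental stop /t̪/.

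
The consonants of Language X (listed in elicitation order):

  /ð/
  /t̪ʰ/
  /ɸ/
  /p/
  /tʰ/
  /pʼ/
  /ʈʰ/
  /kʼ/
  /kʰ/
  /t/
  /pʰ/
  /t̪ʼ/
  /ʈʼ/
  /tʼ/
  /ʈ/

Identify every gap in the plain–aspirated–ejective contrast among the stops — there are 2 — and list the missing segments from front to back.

place of articulation  plain     aspirated  ejective
bilabial          p         pʰ        pʼ      
dental            —         t̪ʰ       t̪ʼ     
alveolar          t         tʰ        tʼ      
retroflex         ʈ         ʈʰ        ʈʼ      
velar             —         kʰ        kʼ      
Gaps, from front to back: dental lacks plain (/t̪/); velar lacks plain (/k/).

/t̪/, /k/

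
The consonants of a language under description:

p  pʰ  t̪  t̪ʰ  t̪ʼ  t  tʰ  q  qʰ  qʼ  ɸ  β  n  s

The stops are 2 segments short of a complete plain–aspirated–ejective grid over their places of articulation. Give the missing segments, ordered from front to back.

/pʼ/, /tʼ/

place of articulation  plain     aspirated  ejective
bilabial          p         pʰ        —       
dental            t̪        t̪ʰ       t̪ʼ     
alveolar          t         tʰ        —       
uvular            q         qʰ        qʼ      
Gaps, from front to back: bilabial lacks ejective (/pʼ/); alveolar lacks ejective (/tʼ/).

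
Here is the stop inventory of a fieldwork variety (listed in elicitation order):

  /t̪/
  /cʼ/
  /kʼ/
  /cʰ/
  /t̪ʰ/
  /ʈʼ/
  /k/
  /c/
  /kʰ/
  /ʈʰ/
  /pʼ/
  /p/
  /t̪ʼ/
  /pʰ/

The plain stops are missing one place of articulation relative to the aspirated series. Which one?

retroflex

Plain: /p/ (bilabial), /t̪/ (dental), /c/ (palatal), /k/ (velar).
Aspirated: /pʰ/ (bilabial), /t̪ʰ/ (dental), /ʈʰ/ (retroflex), /cʰ/ (palatal), /kʰ/ (velar).
Ejective: /pʼ/ (bilabial), /t̪ʼ/ (dental), /ʈʼ/ (retroflex), /cʼ/ (palatal), /kʼ/ (velar).
Every place of articulation has a plain member except retroflex, where /ʈ/ would be expected.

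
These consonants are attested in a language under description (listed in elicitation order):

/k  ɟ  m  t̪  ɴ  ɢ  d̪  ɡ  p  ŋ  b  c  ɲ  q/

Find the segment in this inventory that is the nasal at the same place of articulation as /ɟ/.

/ɟ/ is a voiced palatal stop.
The nasal at the same place is a palatal nasal — in this inventory, /ɲ/.

/ɲ/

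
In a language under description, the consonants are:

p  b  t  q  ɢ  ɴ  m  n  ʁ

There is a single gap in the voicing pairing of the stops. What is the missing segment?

/d/

Voiceless: /p/ (bilabial), /t/ (alveolar), /q/ (uvular).
Voiced: /b/ (bilabial), /ɢ/ (uvular).
The alveolar row has no voiced member, so the gap is the voiced alveolar stop /d/.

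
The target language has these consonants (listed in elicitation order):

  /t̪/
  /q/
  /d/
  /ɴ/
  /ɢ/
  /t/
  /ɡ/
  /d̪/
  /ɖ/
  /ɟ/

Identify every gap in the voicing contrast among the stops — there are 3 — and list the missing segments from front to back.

Voiceless: /t̪/ (dental), /t/ (alveolar), /q/ (uvular).
Voiced: /d̪/ (dental), /d/ (alveolar), /ɖ/ (retroflex), /ɟ/ (palatal), /ɡ/ (velar), /ɢ/ (uvular).
Gaps, from front to back: retroflex lacks voiceless (/ʈ/); palatal lacks voiceless (/c/); velar lacks voiceless (/k/).

/ʈ/, /c/, /k/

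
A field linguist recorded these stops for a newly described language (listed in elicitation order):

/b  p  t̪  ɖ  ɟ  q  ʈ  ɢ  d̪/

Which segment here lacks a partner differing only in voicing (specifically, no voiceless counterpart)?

/ɟ/

Bilabial: /p/ ~ /b/
Dental: /t̪/ ~ /d̪/
Retroflex: /ʈ/ ~ /ɖ/
Uvular: /q/ ~ /ɢ/
Palatal: only /ɟ/ (voiced); no voiceless partner.
So /ɟ/ is the unpaired segment.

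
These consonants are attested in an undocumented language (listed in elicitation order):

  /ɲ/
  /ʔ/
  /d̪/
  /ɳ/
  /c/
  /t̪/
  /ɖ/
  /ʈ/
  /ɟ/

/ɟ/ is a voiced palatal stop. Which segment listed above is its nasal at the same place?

/ɲ/

The nasal at the same place is a palatal nasal — in this inventory, /ɲ/.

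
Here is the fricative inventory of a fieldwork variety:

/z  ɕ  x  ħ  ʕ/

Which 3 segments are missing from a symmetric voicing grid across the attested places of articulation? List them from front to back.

Voiceless: /ɕ/ (alveolo-palatal), /x/ (velar), /ħ/ (pharyngeal).
Voiced: /z/ (alveolar), /ʕ/ (pharyngeal).
Gaps, from front to back: alveolar lacks voiceless (/s/); alveolo-palatal lacks voiced (/ʑ/); velar lacks voiced (/ɣ/).

/s/, /ʑ/, /ɣ/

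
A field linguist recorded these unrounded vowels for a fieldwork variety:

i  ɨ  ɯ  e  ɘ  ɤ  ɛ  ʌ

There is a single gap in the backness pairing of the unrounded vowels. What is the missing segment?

high: front /i/, central /ɨ/, back /ɯ/.
high-mid: front /e/, central /ɘ/, back /ɤ/.
low-mid: front /ɛ/, central —, back /ʌ/.
The low-mid row has no central member, so the gap is the low-mid central unrounded vowel /ɜ/.

/ɜ/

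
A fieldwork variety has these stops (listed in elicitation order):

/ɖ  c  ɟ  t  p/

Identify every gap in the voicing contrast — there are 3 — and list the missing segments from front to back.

bilabial: voiceless /p/, voiced —.
alveolar: voiceless /t/, voiced —.
retroflex: voiceless —, voiced /ɖ/.
palatal: voiceless /c/, voiced /ɟ/.
Gaps, from front to back: bilabial lacks voiced (/b/); alveolar lacks voiced (/d/); retroflex lacks voiceless (/ʈ/).

/b/, /d/, /ʈ/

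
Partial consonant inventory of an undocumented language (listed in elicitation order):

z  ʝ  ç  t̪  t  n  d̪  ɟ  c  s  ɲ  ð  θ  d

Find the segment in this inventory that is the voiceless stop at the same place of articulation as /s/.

/t/

/s/ is a voiceless alveolar fricative.
The voiceless stop at the same place is a voiceless alveolar stop — in this inventory, /t/.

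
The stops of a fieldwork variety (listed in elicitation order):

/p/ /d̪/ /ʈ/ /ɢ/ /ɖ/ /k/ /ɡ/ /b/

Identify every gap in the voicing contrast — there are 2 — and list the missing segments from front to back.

/t̪/, /q/

place of articulation  voiceless  voiced  
bilabial          p         b       
dental            —         d̪      
retroflex         ʈ         ɖ       
velar             k         ɡ       
uvular            —         ɢ       
Gaps, from front to back: dental lacks voiceless (/t̪/); uvular lacks voiceless (/q/).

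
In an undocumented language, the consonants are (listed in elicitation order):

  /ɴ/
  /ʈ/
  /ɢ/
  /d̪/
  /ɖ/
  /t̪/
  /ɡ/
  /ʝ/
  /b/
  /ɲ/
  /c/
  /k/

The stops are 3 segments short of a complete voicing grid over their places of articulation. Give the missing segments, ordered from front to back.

/p/, /ɟ/, /q/

bilabial: voiceless —, voiced /b/.
dental: voiceless /t̪/, voiced /d̪/.
retroflex: voiceless /ʈ/, voiced /ɖ/.
palatal: voiceless /c/, voiced —.
velar: voiceless /k/, voiced /ɡ/.
uvular: voiceless —, voiced /ɢ/.
Gaps, from front to back: bilabial lacks voiceless (/p/); palatal lacks voiced (/ɟ/); uvular lacks voiceless (/q/).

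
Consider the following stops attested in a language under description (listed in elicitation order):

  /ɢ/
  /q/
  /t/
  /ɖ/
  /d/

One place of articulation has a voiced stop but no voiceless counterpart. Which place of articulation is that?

retroflex

alveolar: voiceless /t/, voiced /d/.
retroflex: voiceless —, voiced /ɖ/.
uvular: voiceless /q/, voiced /ɢ/.
Every place of articulation has a voiceless member except retroflex, where /ʈ/ would be expected.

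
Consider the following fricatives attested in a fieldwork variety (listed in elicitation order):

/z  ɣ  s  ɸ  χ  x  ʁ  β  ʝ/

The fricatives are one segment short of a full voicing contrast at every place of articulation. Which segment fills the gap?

Voiceless: /ɸ/ (bilabial), /s/ (alveolar), /x/ (velar), /χ/ (uvular).
Voiced: /β/ (bilabial), /z/ (alveolar), /ʝ/ (palatal), /ɣ/ (velar), /ʁ/ (uvular).
The palatal row has no voiceless member, so the gap is the voiceless palatal fricative /ç/.

/ç/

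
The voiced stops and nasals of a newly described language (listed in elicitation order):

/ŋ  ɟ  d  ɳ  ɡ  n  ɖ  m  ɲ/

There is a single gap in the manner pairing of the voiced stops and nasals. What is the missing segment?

/b/

place of articulation  oral stop  nasal   
bilabial          —         m       
alveolar          d         n       
retroflex         ɖ         ɳ       
palatal           ɟ         ɲ       
velar             ɡ         ŋ       
The bilabial row has no oral stop member, so the gap is the bilabial oral stop /b/.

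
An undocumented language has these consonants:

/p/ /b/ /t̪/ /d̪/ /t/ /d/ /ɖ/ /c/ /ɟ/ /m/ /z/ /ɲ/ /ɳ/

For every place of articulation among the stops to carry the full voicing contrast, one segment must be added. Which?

/ʈ/

bilabial: voiceless /p/, voiced /b/.
dental: voiceless /t̪/, voiced /d̪/.
alveolar: voiceless /t/, voiced /d/.
retroflex: voiceless —, voiced /ɖ/.
palatal: voiceless /c/, voiced /ɟ/.
The retroflex row has no voiceless member, so the gap is the voiceless retroflex stop /ʈ/.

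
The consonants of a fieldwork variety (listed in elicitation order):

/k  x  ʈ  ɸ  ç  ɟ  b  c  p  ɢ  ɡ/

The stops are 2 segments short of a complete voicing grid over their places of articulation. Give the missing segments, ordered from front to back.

bilabial: voiceless /p/, voiced /b/.
retroflex: voiceless /ʈ/, voiced —.
palatal: voiceless /c/, voiced /ɟ/.
velar: voiceless /k/, voiced /ɡ/.
uvular: voiceless —, voiced /ɢ/.
Gaps, from front to back: retroflex lacks voiced (/ɖ/); uvular lacks voiceless (/q/).

/ɖ/, /q/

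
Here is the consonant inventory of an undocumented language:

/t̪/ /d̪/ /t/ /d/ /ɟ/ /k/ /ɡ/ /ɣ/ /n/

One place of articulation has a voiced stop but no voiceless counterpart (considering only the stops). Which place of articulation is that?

palatal

Voiceless: /t̪/ (dental), /t/ (alveolar), /k/ (velar).
Voiced: /d̪/ (dental), /d/ (alveolar), /ɟ/ (palatal), /ɡ/ (velar).
Every place of articulation has a voiceless member except palatal, where /c/ would be expected.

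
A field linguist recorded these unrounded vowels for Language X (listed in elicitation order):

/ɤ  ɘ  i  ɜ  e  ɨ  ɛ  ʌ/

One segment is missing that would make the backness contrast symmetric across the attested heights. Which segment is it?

/ɯ/

high: front /i/, central /ɨ/, back —.
high-mid: front /e/, central /ɘ/, back /ɤ/.
low-mid: front /ɛ/, central /ɜ/, back /ʌ/.
The high row has no back member, so the gap is the high back unrounded vowel /ɯ/.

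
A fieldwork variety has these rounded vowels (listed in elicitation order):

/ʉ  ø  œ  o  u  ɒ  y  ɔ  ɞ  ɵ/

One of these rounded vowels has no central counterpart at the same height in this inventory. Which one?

High: /y/ ~ /ʉ/ ~ /u/
High-mid: /ø/ ~ /ɵ/ ~ /o/
Low-mid: /œ/ ~ /ɞ/ ~ /ɔ/
Low: only /ɒ/ (back); no central partner.
So /ɒ/ is the unpaired segment.

/ɒ/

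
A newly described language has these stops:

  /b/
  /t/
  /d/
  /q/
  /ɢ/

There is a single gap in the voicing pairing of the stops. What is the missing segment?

Voiceless: /t/ (alveolar), /q/ (uvular).
Voiced: /b/ (bilabial), /d/ (alveolar), /ɢ/ (uvular).
The bilabial row has no voiceless member, so the gap is the voiceless bilabial stop /p/.

/p/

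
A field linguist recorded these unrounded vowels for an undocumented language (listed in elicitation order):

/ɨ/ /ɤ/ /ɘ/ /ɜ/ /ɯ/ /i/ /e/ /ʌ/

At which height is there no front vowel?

height            front     central   back    
high              i         ɨ         ɯ       
high-mid          e         ɘ         ɤ       
low-mid           —         ɜ         ʌ       
Every height has a front member except low-mid, where /ɛ/ would be expected.

low-mid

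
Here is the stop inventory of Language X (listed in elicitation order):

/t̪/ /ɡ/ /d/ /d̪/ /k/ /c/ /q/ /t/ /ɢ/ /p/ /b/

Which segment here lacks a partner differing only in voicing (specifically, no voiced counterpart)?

/c/

Bilabial: /p/ ~ /b/
Dental: /t̪/ ~ /d̪/
Alveolar: /t/ ~ /d/
Velar: /k/ ~ /ɡ/
Uvular: /q/ ~ /ɢ/
Palatal: only /c/ (voiceless); no voiced partner.
So /c/ is the unpaired segment.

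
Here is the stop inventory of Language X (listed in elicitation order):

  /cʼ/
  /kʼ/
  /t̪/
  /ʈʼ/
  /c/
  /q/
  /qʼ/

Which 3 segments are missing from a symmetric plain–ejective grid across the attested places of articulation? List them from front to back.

Plain: /t̪/ (dental), /c/ (palatal), /q/ (uvular).
Ejective: /ʈʼ/ (retroflex), /cʼ/ (palatal), /kʼ/ (velar), /qʼ/ (uvular).
Gaps, from front to back: dental lacks ejective (/t̪ʼ/); retroflex lacks plain (/ʈ/); velar lacks plain (/k/).

/t̪ʼ/, /ʈ/, /k/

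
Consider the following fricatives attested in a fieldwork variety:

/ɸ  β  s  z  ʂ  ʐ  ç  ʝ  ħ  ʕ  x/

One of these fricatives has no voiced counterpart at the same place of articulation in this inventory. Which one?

Bilabial: /ɸ/ ~ /β/
Alveolar: /s/ ~ /z/
Retroflex: /ʂ/ ~ /ʐ/
Palatal: /ç/ ~ /ʝ/
Pharyngeal: /ħ/ ~ /ʕ/
Velar: only /x/ (voiceless); no voiced partner.
So /x/ is the unpaired segment.

/x/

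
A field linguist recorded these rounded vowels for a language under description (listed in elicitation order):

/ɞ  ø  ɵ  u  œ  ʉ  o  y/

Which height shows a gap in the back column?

low-mid

Front: /y/ (high), /ø/ (high-mid), /œ/ (low-mid).
Central: /ʉ/ (high), /ɵ/ (high-mid), /ɞ/ (low-mid).
Back: /u/ (high), /o/ (high-mid).
Every height has a back member except low-mid, where /ɔ/ would be expected.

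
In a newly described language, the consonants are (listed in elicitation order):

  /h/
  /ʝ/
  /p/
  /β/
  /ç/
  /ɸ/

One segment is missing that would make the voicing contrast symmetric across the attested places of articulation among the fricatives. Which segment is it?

place of articulation  voiceless  voiced  
bilabial          ɸ         β       
palatal           ç         ʝ       
glottal           h         —       
The glottal row has no voiced member, so the gap is the voiced glottal fricative /ɦ/.

/ɦ/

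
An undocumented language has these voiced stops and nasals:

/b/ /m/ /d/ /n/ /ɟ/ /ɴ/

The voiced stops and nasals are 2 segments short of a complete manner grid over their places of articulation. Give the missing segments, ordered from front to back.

/ɲ/, /ɢ/

place of articulation  oral stop  nasal   
bilabial          b         m       
alveolar          d         n       
palatal           ɟ         —       
uvular            —         ɴ       
Gaps, from front to back: palatal lacks nasal (/ɲ/); uvular lacks oral stop (/ɢ/).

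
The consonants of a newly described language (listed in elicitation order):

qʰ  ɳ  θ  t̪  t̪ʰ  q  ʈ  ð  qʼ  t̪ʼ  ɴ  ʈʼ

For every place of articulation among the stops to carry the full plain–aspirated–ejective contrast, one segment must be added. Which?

/ʈʰ/

Plain: /t̪/ (dental), /ʈ/ (retroflex), /q/ (uvular).
Aspirated: /t̪ʰ/ (dental), /qʰ/ (uvular).
Ejective: /t̪ʼ/ (dental), /ʈʼ/ (retroflex), /qʼ/ (uvular).
The retroflex row has no aspirated member, so the gap is the aspirated retroflex stop /ʈʰ/.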